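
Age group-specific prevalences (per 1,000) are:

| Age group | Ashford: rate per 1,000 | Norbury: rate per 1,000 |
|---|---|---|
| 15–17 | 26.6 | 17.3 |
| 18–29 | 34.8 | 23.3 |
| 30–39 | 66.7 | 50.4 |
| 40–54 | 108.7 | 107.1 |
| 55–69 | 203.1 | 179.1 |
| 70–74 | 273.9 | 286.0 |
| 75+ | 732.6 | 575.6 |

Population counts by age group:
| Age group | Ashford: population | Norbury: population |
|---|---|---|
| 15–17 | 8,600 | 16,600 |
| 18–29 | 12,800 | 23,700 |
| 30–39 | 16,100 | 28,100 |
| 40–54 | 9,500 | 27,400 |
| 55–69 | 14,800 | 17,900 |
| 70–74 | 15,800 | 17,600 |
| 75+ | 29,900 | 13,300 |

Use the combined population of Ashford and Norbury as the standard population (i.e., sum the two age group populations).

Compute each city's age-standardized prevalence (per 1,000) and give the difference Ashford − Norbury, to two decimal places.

34.10

Combined standard total = 252,100; weights = 0.1000, 0.1448, 0.1753, 0.1464, 0.1297, 0.1325, 0.1714.
Ashford: 0.1000×26.6 + 0.1448×34.8 + 0.1753×66.7 + 0.1464×108.7 + 0.1297×203.1 + 0.1325×273.9 + 0.1714×732.6 = 223.4734 per 1,000.
Norbury: 0.1000×17.3 + 0.1448×23.3 + 0.1753×50.4 + 0.1464×107.1 + 0.1297×179.1 + 0.1325×286.0 + 0.1714×575.6 = 189.3731 per 1,000.
Difference = 223.4734 − 189.3731 = 34.1002.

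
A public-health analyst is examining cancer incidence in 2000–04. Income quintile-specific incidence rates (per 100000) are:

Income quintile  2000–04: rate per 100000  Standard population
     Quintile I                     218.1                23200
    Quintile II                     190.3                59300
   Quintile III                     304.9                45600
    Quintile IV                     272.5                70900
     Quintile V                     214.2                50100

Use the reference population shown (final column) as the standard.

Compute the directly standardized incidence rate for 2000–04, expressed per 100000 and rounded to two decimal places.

Standard total = 249100; weights = 0.0931, 0.2381, 0.1831, 0.2846, 0.2011.
Standardized rate: 0.0931×218.1 + 0.2381×190.3 + 0.1831×304.9 + 0.2846×272.5 + 0.2011×214.2 = 242.0707 per 100000.

242.07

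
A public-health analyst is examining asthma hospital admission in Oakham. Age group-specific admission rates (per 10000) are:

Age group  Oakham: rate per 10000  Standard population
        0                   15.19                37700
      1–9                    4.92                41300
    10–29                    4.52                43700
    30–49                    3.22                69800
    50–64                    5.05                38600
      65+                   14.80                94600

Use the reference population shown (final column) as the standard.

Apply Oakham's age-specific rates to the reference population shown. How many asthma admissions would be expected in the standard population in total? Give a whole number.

Expected asthma admissions = Σ (standard pop × age-specific rate ÷ 10000)
= 37700×15.19/10000 + 41300×4.92/10000 + 43700×4.52/10000 + 69800×3.22/10000 + 38600×5.05/10000 + 94600×14.80/10000
= 57.27 + 20.32 + 19.75 + 22.48 + 19.49 + 140.01 = 279.31.

279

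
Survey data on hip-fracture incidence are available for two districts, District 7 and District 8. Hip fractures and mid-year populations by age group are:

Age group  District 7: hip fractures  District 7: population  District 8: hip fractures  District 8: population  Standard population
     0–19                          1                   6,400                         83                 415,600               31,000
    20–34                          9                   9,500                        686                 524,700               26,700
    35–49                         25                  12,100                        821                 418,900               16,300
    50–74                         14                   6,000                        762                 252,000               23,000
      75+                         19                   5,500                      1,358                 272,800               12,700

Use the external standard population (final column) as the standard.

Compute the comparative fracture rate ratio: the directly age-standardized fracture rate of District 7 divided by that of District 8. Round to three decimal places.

0.784

Age-specific rates per 100,000 for District 7: 15.62, 94.74, 206.61, 233.33, 345.45.
For District 8: 19.97, 130.74, 195.99, 302.38, 497.80.
Standard total = 109,700; weights = 0.2826, 0.2434, 0.1486, 0.2097, 0.1158.
District 7: 0.2826×15.62 + 0.2434×94.74 + 0.1486×206.61 + 0.2097×233.33 + 0.1158×345.45 = 147.0880 per 100,000.
District 8: 0.2826×19.97 + 0.2434×130.74 + 0.1486×195.99 + 0.2097×302.38 + 0.1158×497.80 = 187.6149 per 100,000.
Ratio = 147.0880 ÷ 187.6149 = 0.78399.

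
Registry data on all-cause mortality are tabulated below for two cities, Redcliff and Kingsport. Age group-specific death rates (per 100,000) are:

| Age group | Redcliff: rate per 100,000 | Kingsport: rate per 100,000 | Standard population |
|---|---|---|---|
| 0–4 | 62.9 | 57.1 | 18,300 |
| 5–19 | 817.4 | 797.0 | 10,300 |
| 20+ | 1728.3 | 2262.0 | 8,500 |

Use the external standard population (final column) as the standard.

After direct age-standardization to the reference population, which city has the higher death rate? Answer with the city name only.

Standard total = 37,100; weights = 0.4933, 0.2776, 0.2291.
Redcliff: 0.4933×62.9 + 0.2776×817.4 + 0.2291×1728.3 = 653.9310 per 100,000.
Kingsport: 0.4933×57.1 + 0.2776×797.0 + 0.2291×2262.0 = 767.6827 per 100,000.

Kingsport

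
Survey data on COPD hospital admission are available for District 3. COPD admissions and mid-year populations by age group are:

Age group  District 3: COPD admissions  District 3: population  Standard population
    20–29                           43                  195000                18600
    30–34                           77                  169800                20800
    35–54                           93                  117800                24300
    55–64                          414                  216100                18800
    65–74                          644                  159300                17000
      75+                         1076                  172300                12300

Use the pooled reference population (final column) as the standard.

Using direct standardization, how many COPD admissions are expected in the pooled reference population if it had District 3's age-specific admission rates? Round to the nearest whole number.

214

Age-specific rates per 10000 for District 3: 2.21, 4.53, 7.89, 19.16, 40.43, 62.45.
Expected COPD admissions = Σ (standard pop × age-specific rate ÷ 10000)
= 18600×2.21/10000 + 20800×4.53/10000 + 24300×7.89/10000 + 18800×19.16/10000 + 17000×40.43/10000 + 12300×62.45/10000
= 4.10 + 9.43 + 19.18 + 36.02 + 68.73 + 76.81 = 214.27.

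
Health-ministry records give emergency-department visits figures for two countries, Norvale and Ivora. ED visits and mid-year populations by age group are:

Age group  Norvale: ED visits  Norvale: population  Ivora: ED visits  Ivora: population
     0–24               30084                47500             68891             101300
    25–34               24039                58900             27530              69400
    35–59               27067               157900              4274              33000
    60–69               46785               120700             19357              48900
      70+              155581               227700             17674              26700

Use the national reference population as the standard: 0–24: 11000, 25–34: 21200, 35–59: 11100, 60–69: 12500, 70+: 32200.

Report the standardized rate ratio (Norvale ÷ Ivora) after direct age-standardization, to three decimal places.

1.018

Age-specific rates per 1000 for Norvale: 633.347, 408.132, 171.419, 387.614, 683.272.
For Ivora: 680.069, 396.686, 129.515, 395.849, 661.948.
Standard total = 88000; weights = 0.1250, 0.2409, 0.1261, 0.1420, 0.3659.
Norvale: 0.1250×633.347 + 0.2409×408.132 + 0.1261×171.419 + 0.1420×387.614 + 0.3659×683.272 = 504.1875 per 1000.
Ivora: 0.1250×680.069 + 0.2409×396.686 + 0.1261×129.515 + 0.1420×395.849 + 0.3659×661.948 = 495.3516 per 1000.
Ratio = 504.1875 ÷ 495.3516 = 1.01784.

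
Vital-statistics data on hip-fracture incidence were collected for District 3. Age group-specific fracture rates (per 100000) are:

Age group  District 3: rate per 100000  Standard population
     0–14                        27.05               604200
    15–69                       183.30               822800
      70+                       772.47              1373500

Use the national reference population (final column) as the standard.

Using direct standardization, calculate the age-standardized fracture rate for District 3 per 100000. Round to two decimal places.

438.55

Standard total = 2800500; weights = 0.2157, 0.2938, 0.4904.
Standardized rate: 0.2157×27.05 + 0.2938×183.30 + 0.4904×772.47 = 438.5468 per 100000.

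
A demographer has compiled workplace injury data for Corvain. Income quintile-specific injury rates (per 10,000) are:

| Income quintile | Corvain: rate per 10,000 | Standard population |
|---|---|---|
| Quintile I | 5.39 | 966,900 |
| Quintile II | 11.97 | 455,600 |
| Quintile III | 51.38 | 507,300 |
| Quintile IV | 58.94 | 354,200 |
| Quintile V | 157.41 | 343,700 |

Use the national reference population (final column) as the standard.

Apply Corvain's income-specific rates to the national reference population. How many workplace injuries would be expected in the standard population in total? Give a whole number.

11171

Expected workplace injuries = Σ (standard pop × income-specific rate ÷ 10,000)
= 966,900×5.39/10,000 + 455,600×11.97/10,000 + 507,300×51.38/10,000 + 354,200×58.94/10,000 + 343,700×157.41/10,000
= 521.16 + 545.35 + 2606.51 + 2087.65 + 5410.18 = 11170.86.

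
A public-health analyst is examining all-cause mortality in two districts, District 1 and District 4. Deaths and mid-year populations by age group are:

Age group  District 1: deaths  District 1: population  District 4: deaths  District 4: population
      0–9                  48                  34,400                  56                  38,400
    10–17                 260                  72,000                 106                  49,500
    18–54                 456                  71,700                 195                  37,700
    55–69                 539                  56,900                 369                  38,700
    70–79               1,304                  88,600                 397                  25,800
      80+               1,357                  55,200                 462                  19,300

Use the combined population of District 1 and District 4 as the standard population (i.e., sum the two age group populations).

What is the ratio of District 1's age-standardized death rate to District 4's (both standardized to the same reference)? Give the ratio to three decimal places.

Age-specific rates per 100,000 for District 1: 139.53, 361.11, 635.98, 947.28, 1471.78, 2458.33.
For District 4: 145.83, 214.14, 517.24, 953.49, 1538.76, 2393.78.
Combined standard total = 588,200; weights = 0.1238, 0.2066, 0.1860, 0.1625, 0.1945, 0.1267.
District 1: 0.1238×139.53 + 0.2066×361.11 + 0.1860×635.98 + 0.1625×947.28 + 0.1945×1471.78 + 0.1267×2458.33 = 961.7258 per 100,000.
District 4: 0.1238×145.83 + 0.2066×214.14 + 0.1860×517.24 + 0.1625×953.49 + 0.1945×1538.76 + 0.1267×2393.78 = 915.9222 per 100,000.
Ratio = 961.7258 ÷ 915.9222 = 1.05001.

1.050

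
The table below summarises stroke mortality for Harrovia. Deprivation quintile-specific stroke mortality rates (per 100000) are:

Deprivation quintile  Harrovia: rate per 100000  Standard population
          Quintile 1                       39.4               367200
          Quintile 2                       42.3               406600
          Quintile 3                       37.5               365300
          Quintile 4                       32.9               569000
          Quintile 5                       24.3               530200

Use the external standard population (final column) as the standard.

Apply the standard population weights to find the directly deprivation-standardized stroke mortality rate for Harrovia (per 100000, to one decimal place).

34.4

Standard total = 2238300; weights = 0.1641, 0.1817, 0.1632, 0.2542, 0.2369.
Standardized rate: 0.1641×39.4 + 0.1817×42.3 + 0.1632×37.5 + 0.2542×32.9 + 0.2369×24.3 = 34.3875 per 100000.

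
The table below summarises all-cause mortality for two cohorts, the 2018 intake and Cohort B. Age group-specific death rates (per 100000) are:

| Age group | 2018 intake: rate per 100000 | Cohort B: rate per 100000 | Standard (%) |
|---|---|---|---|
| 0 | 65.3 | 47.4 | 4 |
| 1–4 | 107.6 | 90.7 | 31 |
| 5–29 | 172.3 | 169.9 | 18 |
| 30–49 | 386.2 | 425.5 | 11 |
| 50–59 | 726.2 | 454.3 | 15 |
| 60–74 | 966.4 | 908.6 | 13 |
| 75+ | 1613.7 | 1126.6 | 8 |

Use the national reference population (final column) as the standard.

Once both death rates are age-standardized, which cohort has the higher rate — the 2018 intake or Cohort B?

2018 intake

Standard weights: 0.04, 0.31, 0.18, 0.11, 0.15, 0.13, 0.08.
The 2018 intake: 0.0400×65.3 + 0.3100×107.6 + 0.1800×172.3 + 0.1100×386.2 + 0.1500×726.2 + 0.1300×966.4 + 0.0800×1613.7 = 473.1220 per 100000.
Cohort B: 0.0400×47.4 + 0.3100×90.7 + 0.1800×169.9 + 0.1100×425.5 + 0.1500×454.3 + 0.1300×908.6 + 0.0800×1126.6 = 383.7910 per 100000.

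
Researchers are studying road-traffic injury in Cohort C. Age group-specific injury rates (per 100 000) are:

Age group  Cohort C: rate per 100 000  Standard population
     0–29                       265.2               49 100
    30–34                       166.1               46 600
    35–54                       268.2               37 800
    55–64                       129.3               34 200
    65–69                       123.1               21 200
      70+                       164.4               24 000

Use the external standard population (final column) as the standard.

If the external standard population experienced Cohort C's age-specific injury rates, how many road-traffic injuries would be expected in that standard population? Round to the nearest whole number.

419

Expected road-traffic injuries = Σ (standard pop × age-specific rate ÷ 100 000)
= 49 100×265.2/100 000 + 46 600×166.1/100 000 + 37 800×268.2/100 000 + 34 200×129.3/100 000 + 21 200×123.1/100 000 + 24 000×164.4/100 000
= 130.21 + 77.40 + 101.38 + 44.22 + 26.10 + 39.46 = 418.77.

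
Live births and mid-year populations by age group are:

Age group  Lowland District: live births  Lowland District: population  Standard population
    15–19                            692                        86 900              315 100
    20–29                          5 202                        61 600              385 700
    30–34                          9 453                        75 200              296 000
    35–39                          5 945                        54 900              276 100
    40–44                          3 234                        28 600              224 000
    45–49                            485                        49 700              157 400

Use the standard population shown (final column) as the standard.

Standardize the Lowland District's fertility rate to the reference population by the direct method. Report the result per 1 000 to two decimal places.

78.01

Age-specific rates per 1 000 for the Lowland District: 7.963, 84.448, 125.705, 108.288, 113.077, 9.759.
Standard total = 1 654 300; weights = 0.1905, 0.2331, 0.1789, 0.1669, 0.1354, 0.0951.
Standardized rate: 0.1905×7.963 + 0.2331×84.448 + 0.1789×125.705 + 0.1669×108.288 + 0.1354×113.077 + 0.0951×9.759 = 78.0106 per 1 000.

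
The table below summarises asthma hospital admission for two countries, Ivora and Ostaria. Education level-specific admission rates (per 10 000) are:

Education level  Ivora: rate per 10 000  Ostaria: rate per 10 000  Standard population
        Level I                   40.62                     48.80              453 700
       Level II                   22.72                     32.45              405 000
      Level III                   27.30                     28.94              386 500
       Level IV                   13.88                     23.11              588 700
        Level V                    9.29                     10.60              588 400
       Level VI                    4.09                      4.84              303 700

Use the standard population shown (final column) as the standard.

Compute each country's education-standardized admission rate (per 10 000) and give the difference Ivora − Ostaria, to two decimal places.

-5.40

Standard total = 2 726 000; weights = 0.1664, 0.1486, 0.1418, 0.2160, 0.2158, 0.1114.
Ivora: 0.1664×40.62 + 0.1486×22.72 + 0.1418×27.30 + 0.2160×13.88 + 0.2158×9.29 + 0.1114×4.09 = 19.4651 per 10 000.
Ostaria: 0.1664×48.80 + 0.1486×32.45 + 0.1418×28.94 + 0.2160×23.11 + 0.2158×10.60 + 0.1114×4.84 = 24.8642 per 10 000.
Difference = 19.4651 − 24.8642 = -5.3991.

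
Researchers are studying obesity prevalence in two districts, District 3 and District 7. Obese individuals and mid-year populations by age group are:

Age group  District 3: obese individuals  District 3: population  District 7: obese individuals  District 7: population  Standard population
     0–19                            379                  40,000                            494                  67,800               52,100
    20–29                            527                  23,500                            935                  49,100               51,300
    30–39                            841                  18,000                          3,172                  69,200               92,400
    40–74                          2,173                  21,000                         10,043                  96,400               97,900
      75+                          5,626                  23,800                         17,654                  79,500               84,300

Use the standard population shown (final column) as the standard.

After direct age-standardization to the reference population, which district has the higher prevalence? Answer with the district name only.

District 3

Age-specific rates per 1,000 for District 3: 9.475, 22.426, 46.722, 103.476, 236.387.
For District 7: 7.286, 19.043, 45.838, 104.180, 222.063.
Standard total = 378,000; weights = 0.1378, 0.1357, 0.2444, 0.2590, 0.2230.
District 3: 0.1378×9.475 + 0.1357×22.426 + 0.2444×46.722 + 0.2590×103.476 + 0.2230×236.387 = 95.2881 per 1,000.
District 7: 0.1378×7.286 + 0.1357×19.043 + 0.2444×45.838 + 0.2590×104.180 + 0.2230×222.063 = 91.2993 per 1,000.
The crude rates (75.58 vs 89.22) would put District 7 higher, but that reflects its age composition; once standardized to a common age structure, District 3 has the higher underlying rate.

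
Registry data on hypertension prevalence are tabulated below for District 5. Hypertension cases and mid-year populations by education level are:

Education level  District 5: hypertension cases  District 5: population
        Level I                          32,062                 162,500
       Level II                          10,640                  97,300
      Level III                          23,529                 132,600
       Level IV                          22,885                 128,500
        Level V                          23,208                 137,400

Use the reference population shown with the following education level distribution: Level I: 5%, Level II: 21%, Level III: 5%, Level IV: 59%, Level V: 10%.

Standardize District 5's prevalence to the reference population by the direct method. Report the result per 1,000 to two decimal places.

Education-specific rates per 1,000 for District 5: 197.305, 109.353, 177.443, 178.093, 168.908.
Standard weights: 0.05, 0.21, 0.05, 0.59, 0.10.
Standardized rate: 0.0500×197.305 + 0.2100×109.353 + 0.0500×177.443 + 0.5900×178.093 + 0.1000×168.908 = 163.6674 per 1,000.

163.67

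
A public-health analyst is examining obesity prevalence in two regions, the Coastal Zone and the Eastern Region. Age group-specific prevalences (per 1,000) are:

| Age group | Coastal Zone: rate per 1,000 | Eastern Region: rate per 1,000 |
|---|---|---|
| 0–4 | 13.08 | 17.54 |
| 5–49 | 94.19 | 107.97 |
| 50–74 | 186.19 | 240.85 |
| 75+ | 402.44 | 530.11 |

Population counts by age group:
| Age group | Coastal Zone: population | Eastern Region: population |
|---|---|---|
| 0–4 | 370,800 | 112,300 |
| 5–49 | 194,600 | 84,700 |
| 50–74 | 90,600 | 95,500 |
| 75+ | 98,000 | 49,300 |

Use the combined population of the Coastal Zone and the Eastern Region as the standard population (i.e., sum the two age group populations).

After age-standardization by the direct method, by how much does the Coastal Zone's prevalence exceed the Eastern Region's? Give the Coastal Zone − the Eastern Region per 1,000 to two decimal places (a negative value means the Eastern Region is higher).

-31.92

Combined standard total = 1,095,800; weights = 0.4409, 0.2549, 0.1698, 0.1344.
The Coastal Zone: 0.4409×13.08 + 0.2549×94.19 + 0.1698×186.19 + 0.1344×402.44 = 115.4915 per 1,000.
The Eastern Region: 0.4409×17.54 + 0.2549×107.97 + 0.1698×240.85 + 0.1344×530.11 = 147.4147 per 1,000.
Difference = 115.4915 − 147.4147 = -31.9232.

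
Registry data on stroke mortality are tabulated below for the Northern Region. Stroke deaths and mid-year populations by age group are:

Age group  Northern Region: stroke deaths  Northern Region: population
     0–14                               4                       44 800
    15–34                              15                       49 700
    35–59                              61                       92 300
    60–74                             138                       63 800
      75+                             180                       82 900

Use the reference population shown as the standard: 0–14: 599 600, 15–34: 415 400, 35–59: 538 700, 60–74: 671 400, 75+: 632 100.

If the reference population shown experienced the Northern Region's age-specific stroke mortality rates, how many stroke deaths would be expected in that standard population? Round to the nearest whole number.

Age-specific rates per 100 000 for the Northern Region: 8.93, 30.18, 66.09, 216.30, 217.13.
Expected stroke deaths = Σ (standard pop × age-specific rate ÷ 100 000)
= 599 600×8.93/100 000 + 415 400×30.18/100 000 + 538 700×66.09/100 000 + 671 400×216.30/100 000 + 632 100×217.13/100 000
= 53.54 + 125.37 + 356.02 + 1452.24 + 1372.47 = 3359.65.

3360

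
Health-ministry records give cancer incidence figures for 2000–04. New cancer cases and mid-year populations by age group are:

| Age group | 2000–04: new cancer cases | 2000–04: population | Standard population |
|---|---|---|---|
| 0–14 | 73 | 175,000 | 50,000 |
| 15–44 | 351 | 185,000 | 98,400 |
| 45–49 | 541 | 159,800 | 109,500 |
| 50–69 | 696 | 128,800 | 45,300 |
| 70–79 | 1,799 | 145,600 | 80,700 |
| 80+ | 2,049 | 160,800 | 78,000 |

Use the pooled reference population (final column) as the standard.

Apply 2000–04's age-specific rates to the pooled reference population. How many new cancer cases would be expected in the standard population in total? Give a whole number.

Age-specific rates per 100,000 for 2000–04: 41.71, 189.73, 338.55, 540.37, 1235.58, 1274.25.
Expected new cancer cases = Σ (standard pop × age-specific rate ÷ 100,000)
= 50,000×41.71/100,000 + 98,400×189.73/100,000 + 109,500×338.55/100,000 + 45,300×540.37/100,000 + 80,700×1235.58/100,000 + 78,000×1274.25/100,000
= 20.86 + 186.69 + 370.71 + 244.79 + 997.11 + 993.92 = 2814.08.

2814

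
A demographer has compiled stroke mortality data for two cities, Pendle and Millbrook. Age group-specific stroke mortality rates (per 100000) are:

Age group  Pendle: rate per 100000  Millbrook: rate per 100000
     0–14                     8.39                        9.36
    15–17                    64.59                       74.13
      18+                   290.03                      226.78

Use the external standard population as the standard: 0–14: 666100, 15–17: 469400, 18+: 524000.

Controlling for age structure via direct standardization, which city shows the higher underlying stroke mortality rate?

Pendle

Standard total = 1659500; weights = 0.4014, 0.2829, 0.3158.
Pendle: 0.4014×8.39 + 0.2829×64.59 + 0.3158×290.03 = 113.2165 per 100000.
Millbrook: 0.4014×9.36 + 0.2829×74.13 + 0.3158×226.78 = 96.3327 per 100000.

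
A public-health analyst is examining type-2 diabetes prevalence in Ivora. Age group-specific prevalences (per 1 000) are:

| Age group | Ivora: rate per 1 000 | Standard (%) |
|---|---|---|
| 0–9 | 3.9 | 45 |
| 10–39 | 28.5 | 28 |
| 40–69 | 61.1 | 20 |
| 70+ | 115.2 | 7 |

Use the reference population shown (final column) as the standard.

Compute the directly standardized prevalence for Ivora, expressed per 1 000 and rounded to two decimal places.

30.02

Standard weights: 0.45, 0.28, 0.20, 0.07.
Standardized rate: 0.4500×3.9 + 0.2800×28.5 + 0.2000×61.1 + 0.0700×115.2 = 30.0190 per 1 000.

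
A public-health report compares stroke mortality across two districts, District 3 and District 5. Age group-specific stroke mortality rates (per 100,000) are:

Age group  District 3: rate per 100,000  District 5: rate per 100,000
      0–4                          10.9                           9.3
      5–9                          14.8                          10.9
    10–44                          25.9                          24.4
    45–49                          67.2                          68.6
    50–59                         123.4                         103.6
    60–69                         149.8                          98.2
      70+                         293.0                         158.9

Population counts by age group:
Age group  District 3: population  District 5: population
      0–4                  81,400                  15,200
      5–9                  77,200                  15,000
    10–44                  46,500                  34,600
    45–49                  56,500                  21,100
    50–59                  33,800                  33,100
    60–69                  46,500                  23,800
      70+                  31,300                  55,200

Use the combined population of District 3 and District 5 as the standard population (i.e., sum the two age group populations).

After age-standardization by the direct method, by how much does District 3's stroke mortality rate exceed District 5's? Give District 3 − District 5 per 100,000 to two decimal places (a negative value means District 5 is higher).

Combined standard total = 571,200; weights = 0.1691, 0.1614, 0.1420, 0.1359, 0.1171, 0.1231, 0.1514.
District 3: 0.1691×10.9 + 0.1614×14.8 + 0.1420×25.9 + 0.1359×67.2 + 0.1171×123.4 + 0.1231×149.8 + 0.1514×293.0 = 94.2990 per 100,000.
District 5: 0.1691×9.3 + 0.1614×10.9 + 0.1420×24.4 + 0.1359×68.6 + 0.1171×103.6 + 0.1231×98.2 + 0.1514×158.9 = 64.3990 per 100,000.
Difference = 94.2990 − 64.3990 = 29.9000.

29.90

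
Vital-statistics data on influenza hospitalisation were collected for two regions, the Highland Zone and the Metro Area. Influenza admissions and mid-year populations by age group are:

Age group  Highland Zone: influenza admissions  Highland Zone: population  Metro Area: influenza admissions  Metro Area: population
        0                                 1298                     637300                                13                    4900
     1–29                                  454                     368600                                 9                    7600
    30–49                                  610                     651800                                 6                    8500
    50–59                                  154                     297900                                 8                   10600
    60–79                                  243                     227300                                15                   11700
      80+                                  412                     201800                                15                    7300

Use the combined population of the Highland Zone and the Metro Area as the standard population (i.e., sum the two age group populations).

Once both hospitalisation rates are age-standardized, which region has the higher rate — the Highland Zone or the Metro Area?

Age-specific rates per 100000 for the Highland Zone: 203.67, 123.17, 93.59, 51.70, 106.91, 204.16.
For the Metro Area: 265.31, 118.42, 70.59, 75.47, 128.21, 205.48.
Combined standard total = 2435300; weights = 0.2637, 0.1545, 0.2711, 0.1267, 0.0981, 0.0859.
The Highland Zone: 0.2637×203.67 + 0.1545×123.17 + 0.2711×93.59 + 0.1267×51.70 + 0.0981×106.91 + 0.0859×204.16 = 132.6813 per 100000.
The Metro Area: 0.2637×265.31 + 0.1545×118.42 + 0.2711×70.59 + 0.1267×75.47 + 0.0981×128.21 + 0.0859×205.48 = 147.1806 per 100000.
The crude rates (132.97 vs 130.43) would put the Highland Zone higher, but that reflects its age composition; once standardized to a common age structure, the Metro Area has the higher underlying rate.

Metro Area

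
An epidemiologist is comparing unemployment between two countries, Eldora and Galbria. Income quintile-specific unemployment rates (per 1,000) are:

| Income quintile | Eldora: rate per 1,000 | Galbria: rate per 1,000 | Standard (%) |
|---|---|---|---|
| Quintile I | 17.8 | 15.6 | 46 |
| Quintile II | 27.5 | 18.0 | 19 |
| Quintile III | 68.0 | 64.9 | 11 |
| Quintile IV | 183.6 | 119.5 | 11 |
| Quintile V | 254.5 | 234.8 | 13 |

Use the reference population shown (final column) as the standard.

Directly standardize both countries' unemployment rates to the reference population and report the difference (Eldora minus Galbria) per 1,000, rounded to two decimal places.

Standard weights: 0.46, 0.19, 0.11, 0.11, 0.13.
Eldora: 0.4600×17.8 + 0.1900×27.5 + 0.1100×68.0 + 0.1100×183.6 + 0.1300×254.5 = 74.1740 per 1,000.
Galbria: 0.4600×15.6 + 0.1900×18.0 + 0.1100×64.9 + 0.1100×119.5 + 0.1300×234.8 = 61.4040 per 1,000.
Difference = 74.1740 − 61.4040 = 12.7700.

12.77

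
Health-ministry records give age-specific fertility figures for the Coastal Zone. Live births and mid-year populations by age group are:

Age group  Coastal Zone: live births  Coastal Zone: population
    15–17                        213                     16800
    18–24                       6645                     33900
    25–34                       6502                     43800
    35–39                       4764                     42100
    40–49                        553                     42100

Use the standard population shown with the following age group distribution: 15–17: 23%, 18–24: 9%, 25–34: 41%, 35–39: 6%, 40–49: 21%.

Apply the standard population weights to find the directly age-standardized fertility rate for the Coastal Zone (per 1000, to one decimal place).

Age-specific rates per 1000 for the Coastal Zone: 12.679, 196.018, 148.447, 113.159, 13.135.
Standard weights: 0.23, 0.09, 0.41, 0.06, 0.21.
Standardized rate: 0.2300×12.679 + 0.0900×196.018 + 0.4100×148.447 + 0.0600×113.159 + 0.2100×13.135 = 90.9691 per 1000.

91.0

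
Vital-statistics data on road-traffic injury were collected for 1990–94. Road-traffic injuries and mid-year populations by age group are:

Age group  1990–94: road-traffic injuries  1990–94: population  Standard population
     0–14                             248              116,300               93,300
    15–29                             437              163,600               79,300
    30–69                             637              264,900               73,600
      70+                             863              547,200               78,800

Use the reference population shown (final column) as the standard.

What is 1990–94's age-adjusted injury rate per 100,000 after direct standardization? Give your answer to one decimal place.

Age-specific rates per 100,000 for 1990–94: 213.24, 267.11, 240.47, 157.71.
Standard total = 325,000; weights = 0.2871, 0.2440, 0.2265, 0.2425.
Standardized rate: 0.2871×213.24 + 0.2440×267.11 + 0.2265×240.47 + 0.2425×157.71 = 219.0887 per 100,000.

219.1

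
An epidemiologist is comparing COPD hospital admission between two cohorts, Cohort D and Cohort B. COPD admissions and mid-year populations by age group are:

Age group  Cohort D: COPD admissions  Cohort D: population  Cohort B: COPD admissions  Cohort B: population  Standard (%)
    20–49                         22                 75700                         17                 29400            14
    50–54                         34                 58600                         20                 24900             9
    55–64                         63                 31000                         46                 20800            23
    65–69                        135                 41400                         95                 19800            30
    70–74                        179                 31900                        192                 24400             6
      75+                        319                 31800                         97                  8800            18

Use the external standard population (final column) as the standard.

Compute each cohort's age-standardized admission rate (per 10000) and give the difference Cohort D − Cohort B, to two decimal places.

Age-specific rates per 10000 for Cohort D: 2.91, 5.80, 20.32, 32.61, 56.11, 100.31.
For Cohort B: 5.78, 8.03, 22.12, 47.98, 78.69, 110.23.
Standard weights: 0.14, 0.09, 0.23, 0.30, 0.06, 0.18.
Cohort D: 0.1400×2.91 + 0.0900×5.80 + 0.2300×20.32 + 0.3000×32.61 + 0.0600×56.11 + 0.1800×100.31 = 36.8092 per 10000.
Cohort B: 0.1400×5.78 + 0.0900×8.03 + 0.2300×22.12 + 0.3000×47.98 + 0.0600×78.69 + 0.1800×110.23 = 45.5751 per 10000.
Difference = 36.8092 − 45.5751 = -8.7659.

-8.77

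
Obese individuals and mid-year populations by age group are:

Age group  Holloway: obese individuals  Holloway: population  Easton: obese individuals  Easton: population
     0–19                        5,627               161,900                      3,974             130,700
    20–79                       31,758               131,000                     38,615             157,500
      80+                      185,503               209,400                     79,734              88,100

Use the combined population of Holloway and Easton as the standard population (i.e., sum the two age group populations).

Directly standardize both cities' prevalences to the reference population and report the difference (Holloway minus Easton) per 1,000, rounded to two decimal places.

-5.94

Age-specific rates per 1,000 for Holloway: 34.756, 242.427, 885.879.
For Easton: 30.406, 245.175, 905.040.
Combined standard total = 878,600; weights = 0.3330, 0.3284, 0.3386.
Holloway: 0.3330×34.756 + 0.3284×242.427 + 0.3386×885.879 = 391.1437 per 1,000.
Easton: 0.3330×30.406 + 0.3284×245.175 + 0.3386×905.040 = 397.0850 per 1,000.
Difference = 391.1437 − 397.0850 = -5.9413.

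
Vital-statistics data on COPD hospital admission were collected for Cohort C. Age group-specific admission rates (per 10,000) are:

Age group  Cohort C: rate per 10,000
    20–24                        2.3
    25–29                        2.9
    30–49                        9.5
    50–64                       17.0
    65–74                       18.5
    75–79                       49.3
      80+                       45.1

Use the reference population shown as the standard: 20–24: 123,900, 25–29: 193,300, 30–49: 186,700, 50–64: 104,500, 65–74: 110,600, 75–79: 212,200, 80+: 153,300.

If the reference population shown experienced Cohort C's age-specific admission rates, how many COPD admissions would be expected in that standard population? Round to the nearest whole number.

2382

Expected COPD admissions = Σ (standard pop × age-specific rate ÷ 10,000)
= 123,900×2.3/10,000 + 193,300×2.9/10,000 + 186,700×9.5/10,000 + 104,500×17.0/10,000 + 110,600×18.5/10,000 + 212,200×49.3/10,000 + 153,300×45.1/10,000
= 28.50 + 56.06 + 177.37 + 177.65 + 204.61 + 1046.15 + 691.38 = 2381.71.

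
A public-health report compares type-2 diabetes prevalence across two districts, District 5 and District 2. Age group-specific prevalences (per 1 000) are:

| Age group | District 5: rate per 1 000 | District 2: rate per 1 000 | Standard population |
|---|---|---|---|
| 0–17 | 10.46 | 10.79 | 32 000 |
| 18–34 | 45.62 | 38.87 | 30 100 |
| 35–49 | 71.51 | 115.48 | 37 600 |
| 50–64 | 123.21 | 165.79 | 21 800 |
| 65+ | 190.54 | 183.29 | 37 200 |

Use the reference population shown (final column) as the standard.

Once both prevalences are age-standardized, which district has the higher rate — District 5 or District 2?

Standard total = 158 700; weights = 0.2016, 0.1897, 0.2369, 0.1374, 0.2344.
District 5: 0.2016×10.46 + 0.1897×45.62 + 0.2369×71.51 + 0.1374×123.21 + 0.2344×190.54 = 89.2925 per 1 000.
District 2: 0.2016×10.79 + 0.1897×38.87 + 0.2369×115.48 + 0.1374×165.79 + 0.2344×183.29 = 102.6460 per 1 000.

District 2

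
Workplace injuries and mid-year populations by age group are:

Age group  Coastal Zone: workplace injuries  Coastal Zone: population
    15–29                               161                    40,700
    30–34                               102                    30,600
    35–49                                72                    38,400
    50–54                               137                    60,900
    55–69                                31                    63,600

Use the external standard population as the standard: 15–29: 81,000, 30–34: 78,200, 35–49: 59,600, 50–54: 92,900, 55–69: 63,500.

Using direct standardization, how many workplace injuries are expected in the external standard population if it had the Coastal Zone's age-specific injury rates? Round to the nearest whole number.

Age-specific rates per 10,000 for the Coastal Zone: 39.56, 33.33, 18.75, 22.50, 4.87.
Expected workplace injuries = Σ (standard pop × age-specific rate ÷ 10,000)
= 81,000×39.56/10,000 + 78,200×33.33/10,000 + 59,600×18.75/10,000 + 92,900×22.50/10,000 + 63,500×4.87/10,000
= 320.42 + 260.67 + 111.75 + 208.99 + 30.95 = 932.77.

933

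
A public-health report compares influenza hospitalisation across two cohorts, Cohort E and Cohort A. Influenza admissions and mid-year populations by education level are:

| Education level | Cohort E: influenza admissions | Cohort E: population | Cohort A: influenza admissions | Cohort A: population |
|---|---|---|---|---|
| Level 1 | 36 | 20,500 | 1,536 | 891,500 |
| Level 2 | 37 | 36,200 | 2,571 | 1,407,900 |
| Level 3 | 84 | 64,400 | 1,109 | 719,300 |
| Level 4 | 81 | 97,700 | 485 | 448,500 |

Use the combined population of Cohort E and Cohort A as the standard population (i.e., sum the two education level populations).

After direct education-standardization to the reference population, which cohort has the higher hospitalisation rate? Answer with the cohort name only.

Education-specific rates per 100,000 for Cohort E: 175.61, 102.21, 130.43, 82.91.
For Cohort A: 172.29, 182.61, 154.18, 108.14.
Combined standard total = 3,686,000; weights = 0.2474, 0.3918, 0.2126, 0.1482.
Cohort E: 0.2474×175.61 + 0.3918×102.21 + 0.2126×130.43 + 0.1482×82.91 = 123.5114 per 100,000.
Cohort A: 0.2474×172.29 + 0.3918×182.61 + 0.2126×154.18 + 0.1482×108.14 = 162.9780 per 100,000.

Cohort A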